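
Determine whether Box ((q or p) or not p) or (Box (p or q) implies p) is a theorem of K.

Yes, valid

Tableau for the negation not (Box ((q or p) or not p) or (Box (p or q) implies p)):
1. not (Box ((q or p) or not p) or (Box (p or q) implies p)), u
2. not Box ((q or p) or not p), u   [neg-or-rule on 1]
3. not (Box (p or q) implies p), u   [neg-or-rule on 1]
4. Box (p or q), u   [neg-implies-rule on 3]
5. not p, u   [neg-implies-rule on 3]
6. not ((q or p) or not p), v   [neg-Box-rule on 2: fresh world v, uRv]
7. not (q or p), v   [neg-or-rule on 6]
8. p, v   [neg-or-rule on 6]
9. not q, v   [neg-or-rule on 7]
10. not p, v   [neg-or-rule on 7]
Accessibility: uRv
Branch closes: p and not p both at v.
All branches of the negation close; one closing branch shown above.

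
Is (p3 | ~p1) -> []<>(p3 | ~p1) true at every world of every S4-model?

Tableau for the negation ~((p3 | ~p1) -> []<>(p3 | ~p1)):
1. ~((p3 | ~p1) -> []<>(p3 | ~p1)), 0
2. p3 | ~p1, 0
3. ~[]<>(p3 | ~p1), 0
4. ~p1, 0
5. ~<>(p3 | ~p1), 1
6. ~(p3 | ~p1), 1
7. ~p3, 1
8. p1, 1
Accessibility: 0R0, 0R1, 1R1
The negation has an open branch (countermodel exists).

Not valid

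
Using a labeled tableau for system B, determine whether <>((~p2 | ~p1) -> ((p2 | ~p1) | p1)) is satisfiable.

1. <>((~p2 | ~p1) -> ((p2 | ~p1) | p1)), u
2. (~p2 | ~p1) -> ((p2 | ~p1) | p1), v
3. (p2 | ~p1) | p1, v
4. p1, v
Accessibility: uRu, uRv, vRu, vRv

Yes, satisfiable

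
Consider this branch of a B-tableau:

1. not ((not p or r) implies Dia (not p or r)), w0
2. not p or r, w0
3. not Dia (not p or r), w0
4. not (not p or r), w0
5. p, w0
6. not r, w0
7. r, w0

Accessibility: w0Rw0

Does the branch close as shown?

Closed

Both r and not r appear at w0.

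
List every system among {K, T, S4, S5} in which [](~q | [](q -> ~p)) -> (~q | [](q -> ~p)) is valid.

T-tableau for the negation ~([](~q | [](q -> ~p)) -> (~q | [](q -> ~p))):
1. ~([](~q | [](q -> ~p)) -> (~q | [](q -> ~p))), w0
2. [](~q | [](q -> ~p)), w0
3. ~(~q | [](q -> ~p)), w0
4. q, w0
5. ~[](q -> ~p), w0
6. ~q | [](q -> ~p), w0
7. [](q -> ~p), w0
8. q -> ~p, w0
9. ~p, w0
10. ~(q -> ~p), w1
11. q, w1
12. p, w1
13. ~q | [](q -> ~p), w1
14. q -> ~p, w1
15. [](q -> ~p), w1
16. ~p, w1
Accessibility: w0Rw0, w0Rw1, w1Rw1
Branch closes: p and ~p both at w1.
Every branch closes (one shown): valid in T, hence also in S4, S5 (every theorem of T is a theorem of S4 and S5).
K-tableau for the negation ~([](~q | [](q -> ~p)) -> (~q | [](q -> ~p))):
1. ~([](~q | [](q -> ~p)) -> (~q | [](q -> ~p))), w0
2. [](~q | [](q -> ~p)), w0
3. ~(~q | [](q -> ~p)), w0
4. q, w0
5. ~[](q -> ~p), w0
6. ~(q -> ~p), w1
7. q, w1
8. p, w1
9. ~q | [](q -> ~p), w1
10. [](q -> ~p), w1
Accessibility: w0Rw1
Complete open branch: countermodel on a K-frame, so not valid in K.

T, S4, S5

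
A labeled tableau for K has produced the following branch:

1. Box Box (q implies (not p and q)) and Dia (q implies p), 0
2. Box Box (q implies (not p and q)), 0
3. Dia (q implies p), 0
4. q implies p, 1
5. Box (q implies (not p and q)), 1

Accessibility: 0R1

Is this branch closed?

No, open

No world carries both an atom and its negation.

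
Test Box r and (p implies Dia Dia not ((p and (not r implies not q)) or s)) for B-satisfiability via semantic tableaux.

1. Box r and (p implies Dia Dia not ((p and (not r implies not q)) or s)), u
2. Box r, u
3. p implies Dia Dia not ((p and (not r implies not q)) or s), u
4. r, u
5. Dia Dia not ((p and (not r implies not q)) or s), u
6. Dia not ((p and (not r implies not q)) or s), v
7. r, v
8. not ((p and (not r implies not q)) or s), w
9. not (p and (not r implies not q)), w
10. not s, w
11. not (not r implies not q), w
12. not r, w
13. q, w
Accessibility: uRu, uRv, vRu, vRv, vRw, wRv, wRw

Yes, satisfiable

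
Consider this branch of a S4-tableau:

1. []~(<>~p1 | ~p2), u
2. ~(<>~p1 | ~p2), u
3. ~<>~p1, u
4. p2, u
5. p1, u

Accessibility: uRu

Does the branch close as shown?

No atom appears with both signs at the same world.

Open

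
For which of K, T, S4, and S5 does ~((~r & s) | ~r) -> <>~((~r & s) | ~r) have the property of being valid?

T, S4, S5

T-tableau for the negation ~(~((~r & s) | ~r) -> <>~((~r & s) | ~r)):
1. ~(~((~r & s) | ~r) -> <>~((~r & s) | ~r)), 0
2. ~((~r & s) | ~r), 0   [~->-rule on 1]
3. ~<>~((~r & s) | ~r), 0   [~->-rule on 1]
4. ~(~r & s), 0   [~|-rule on 2]
5. r, 0   [~|-rule on 2]
6. (~r & s) | ~r, 0   [~<>-rule on 3 via 0R0]
7. ~s, 0   [~&-rule on 4 (branches; this branch)]
8. ~r & s, 0   [|-rule on 6 (branches; this branch)]
9. ~r, 0   [&-rule on 8]
10. s, 0   [&-rule on 8]
Accessibility: 0R0
Branch closes: r and ~r both at 0.
Every branch closes (one shown): valid in T, hence also in S4, S5 (every theorem of T is a theorem of S4 and S5).
K-tableau for the negation ~(~((~r & s) | ~r) -> <>~((~r & s) | ~r)):
1. ~(~((~r & s) | ~r) -> <>~((~r & s) | ~r)), 0
2. ~((~r & s) | ~r), 0   [~->-rule on 1]
3. ~<>~((~r & s) | ~r), 0   [~->-rule on 1]
4. ~(~r & s), 0   [~|-rule on 2]
5. r, 0   [~|-rule on 2]
6. ~s, 0   [~&-rule on 4 (branches; this branch)]
Complete open branch: countermodel on a K-frame, so not valid in K.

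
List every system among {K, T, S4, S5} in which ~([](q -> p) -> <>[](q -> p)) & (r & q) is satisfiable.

K

T-tableau for the formula:
1. ~([](q -> p) -> <>[](q -> p)) & (r & q), u
2. ~([](q -> p) -> <>[](q -> p)), u
3. r & q, u
4. [](q -> p), u
5. ~<>[](q -> p), u
6. r, u
7. q, u
8. q -> p, u
9. ~[](q -> p), u
10. p, u
11. ~(q -> p), v
12. q, v
13. ~p, v
14. q -> p, v
15. ~[](q -> p), v
16. p, v
Accessibility: uRu, uRv, vRv
Branch closes: p and ~p both at v.
Every branch closes (one shown): unsatisfiable in T, hence also in S4, S5 (every S4/S5-frame is a T-frame).
K-tableau for the formula:
1. ~([](q -> p) -> <>[](q -> p)) & (r & q), u
2. ~([](q -> p) -> <>[](q -> p)), u
3. r & q, u
4. [](q -> p), u
5. ~<>[](q -> p), u
6. r, u
7. q, u
Complete open branch: satisfiable in K.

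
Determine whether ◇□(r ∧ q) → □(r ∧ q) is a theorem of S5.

Tableau for the negation ¬(◇□(r ∧ q) → □(r ∧ q)):
1. ¬(◇□(r ∧ q) → □(r ∧ q)), 0
2. ◇□(r ∧ q), 0
3. ¬□(r ∧ q), 0
4. □(r ∧ q), 1
5. r ∧ q, 0
6. r, 0
7. q, 0
8. r ∧ q, 1
9. r, 1
10. q, 1
11. ¬(r ∧ q), 2
12. r ∧ q, 2
13. r, 2
14. q, 2
15. ¬q, 2
Accessibility: 0R0, 0R1, 0R2, 1R0, 1R1, 1R2, 2R0, 2R1, 2R2
Branch closes: q and ¬q both at 2.
Every branch of the negation's tableau closes; the branch above is one of them.

Valid in S5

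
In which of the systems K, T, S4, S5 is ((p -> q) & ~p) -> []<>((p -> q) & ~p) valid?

S5

S4-tableau for the negation ~(((p -> q) & ~p) -> []<>((p -> q) & ~p)):
1. ~(((p -> q) & ~p) -> []<>((p -> q) & ~p)), 0
2. (p -> q) & ~p, 0   [~->-rule on 1]
3. ~[]<>((p -> q) & ~p), 0   [~->-rule on 1]
4. p -> q, 0   [&-rule on 2]
5. ~p, 0   [&-rule on 2]
6. q, 0   [->-rule on 4 (branches; this branch)]
7. ~<>((p -> q) & ~p), 1   [~[]-rule on 3: fresh world 1, 0R1]
8. ~((p -> q) & ~p), 1   [~<>-rule on 7 via 1R1]
9. p, 1   [~&-rule on 8 (branches; this branch)]
Accessibility: 0R0, 0R1, 1R1
Complete open branch: countermodel on an S4-frame, so not valid in S4, nor in K, T (the same frame is also a K-frame and a T-frame).
S5-tableau for the negation ~(((p -> q) & ~p) -> []<>((p -> q) & ~p)):
1. ~(((p -> q) & ~p) -> []<>((p -> q) & ~p)), 0
2. (p -> q) & ~p, 0   [~->-rule on 1]
3. ~[]<>((p -> q) & ~p), 0   [~->-rule on 1]
4. p -> q, 0   [&-rule on 2]
5. ~p, 0   [&-rule on 2]
6. q, 0   [->-rule on 4 (branches; this branch)]
7. ~<>((p -> q) & ~p), 1   [~[]-rule on 3: fresh world 1, 0R1]
8. ~((p -> q) & ~p), 0   [~<>-rule on 7 via 1R0]
9. ~((p -> q) & ~p), 1   [~<>-rule on 7 via 1R1]
10. ~(p -> q), 0   [~&-rule on 8 (branches; this branch)]
11. p, 0   [~->-rule on 10]
12. ~q, 0   [~->-rule on 10]
Accessibility: 0R0, 0R1, 1R0, 1R1
Branch closes: p and ~p both at 0.
Every branch closes (one shown): valid in S5.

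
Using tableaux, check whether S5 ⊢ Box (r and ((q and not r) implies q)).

Tableau for the negation not Box (r and ((q and not r) implies q)):
1. not Box (r and ((q and not r) implies q)), u
2. not (r and ((q and not r) implies q)), v   [neg-Box-rule on 1: fresh world v, uRv]
3. not r, v   [neg-and-rule on 2 (branches; this branch)]
Accessibility: uRu, uRv, vRu, vRv
The negation has an open branch (countermodel exists).

Not valid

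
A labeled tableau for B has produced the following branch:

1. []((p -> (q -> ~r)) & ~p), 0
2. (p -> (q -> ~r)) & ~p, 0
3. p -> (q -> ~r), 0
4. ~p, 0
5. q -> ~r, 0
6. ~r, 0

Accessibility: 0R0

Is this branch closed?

No world carries both an atom and its negation.

Not closed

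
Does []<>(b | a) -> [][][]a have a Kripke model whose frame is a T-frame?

Yes, satisfiable

1. []<>(b | a) -> [][][]a, u
2. [][][]a, u   [->-rule on 1 (branches; this branch)]
3. [][]a, u   [[]-rule on 2 via uRu]
4. []a, u   [[]-rule on 3 via uRu]
5. a, u   [[]-rule on 4 via uRu]
Accessibility: uRu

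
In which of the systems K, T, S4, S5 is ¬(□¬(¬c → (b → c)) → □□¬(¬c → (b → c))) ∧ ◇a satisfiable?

S4-tableau for the formula:
1. ¬(□¬(¬c → (b → c)) → □□¬(¬c → (b → c))) ∧ ◇a, u
2. ¬(□¬(¬c → (b → c)) → □□¬(¬c → (b → c))), u
3. ◇a, u
4. □¬(¬c → (b → c)), u
5. ¬□□¬(¬c → (b → c)), u
6. ¬(¬c → (b → c)), u
7. ¬c, u
8. ¬(b → c), u
9. b, u
10. a, v
11. ¬(¬c → (b → c)), v
12. ¬c, v
13. ¬(b → c), v
14. b, v
15. ¬□¬(¬c → (b → c)), w
16. ¬(¬c → (b → c)), w
17. ¬c, w
18. ¬(b → c), w
19. b, w
20. ¬c → (b → c), x
21. ¬(¬c → (b → c)), x
22. ¬c, x
23. ¬(b → c), x
24. b, x
25. b → c, x
26. c, x
Accessibility: uRu, uRv, uRw, uRx, vRv, wRw, wRx, xRx
Branch closes: c and ¬c both at x.
Every branch closes (one shown): unsatisfiable in S4, hence also in S5 (every S5-frame is an S4-frame).
T-tableau for the formula:
1. ¬(□¬(¬c → (b → c)) → □□¬(¬c → (b → c))) ∧ ◇a, u
2. ¬(□¬(¬c → (b → c)) → □□¬(¬c → (b → c))), u
3. ◇a, u
4. □¬(¬c → (b → c)), u
5. ¬□□¬(¬c → (b → c)), u
6. ¬(¬c → (b → c)), u
7. ¬c, u
8. ¬(b → c), u
9. b, u
10. a, v
11. ¬(¬c → (b → c)), v
12. ¬c, v
13. ¬(b → c), v
14. b, v
15. ¬□¬(¬c → (b → c)), w
16. ¬(¬c → (b → c)), w
17. ¬c, w
18. ¬(b → c), w
19. b, w
20. ¬c → (b → c), x
21. b → c, x
22. c, x
Accessibility: uRu, uRv, uRw, vRv, wRw, wRx, xRx
Complete open branch: satisfiable in T, hence also in K (this T-model is also a K-model).

K, T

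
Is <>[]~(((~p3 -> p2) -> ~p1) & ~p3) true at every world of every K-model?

Tableau for the negation ~<>[]~(((~p3 -> p2) -> ~p1) & ~p3):
1. ~<>[]~(((~p3 -> p2) -> ~p1) & ~p3), 0
The negation has an open branch (countermodel exists).

Not valid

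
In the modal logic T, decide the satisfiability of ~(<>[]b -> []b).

1. ~(<>[]b -> []b), w0
2. <>[]b, w0
3. ~[]b, w0
4. []b, w1
5. b, w1
6. ~b, w2
Accessibility: w0Rw0, w0Rw1, w0Rw2, w1Rw1, w2Rw2

Satisfiable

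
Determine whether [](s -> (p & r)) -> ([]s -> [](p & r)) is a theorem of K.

Tableau for the negation ~([](s -> (p & r)) -> ([]s -> [](p & r))):
1. ~([](s -> (p & r)) -> ([]s -> [](p & r))), w0
2. [](s -> (p & r)), w0
3. ~([]s -> [](p & r)), w0
4. []s, w0
5. ~[](p & r), w0
6. ~(p & r), w1
7. s -> (p & r), w1
8. s, w1
9. ~r, w1
10. p & r, w1
11. p, w1
12. r, w1
Accessibility: w0Rw1
Branch closes: r and ~r both at w1.
Every branch of the negation's tableau closes; the branch above is one of them.

Valid in K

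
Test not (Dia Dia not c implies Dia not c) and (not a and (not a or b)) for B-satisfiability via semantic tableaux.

Yes, satisfiable

1. not (Dia Dia not c implies Dia not c) and (not a and (not a or b)), w0
2. not (Dia Dia not c implies Dia not c), w0   [and-rule on 1]
3. not a and (not a or b), w0   [and-rule on 1]
4. Dia Dia not c, w0   [neg-implies-rule on 2]
5. not Dia not c, w0   [neg-implies-rule on 2]
6. not a, w0   [and-rule on 3]
7. not a or b, w0   [and-rule on 3]
8. c, w0   [neg-Dia-rule on 5 via w0Rw0]
9. b, w0   [or-rule on 7 (branches; this branch)]
10. Dia not c, w1   [Dia-rule on 4: fresh world w1, w0Rw1]
11. c, w1   [neg-Dia-rule on 5 via w0Rw1]
12. not c, w2   [Dia-rule on 10: fresh world w2, w1Rw2]
Accessibility: w0Rw0, w0Rw1, w1Rw0, w1Rw1, w1Rw2, w2Rw1, w2Rw2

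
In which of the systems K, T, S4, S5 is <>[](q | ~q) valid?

T, S4, S5

T-tableau for the negation ~<>[](q | ~q):
1. ~<>[](q | ~q), 0
2. ~[](q | ~q), 0   [~<>-rule on 1 via 0R0]
3. ~(q | ~q), 1   [~[]-rule on 2: fresh world 1, 0R1]
4. ~q, 1   [~|-rule on 3]
5. q, 1   [~|-rule on 3]
Accessibility: 0R0, 0R1, 1R1
Branch closes: q and ~q both at 1.
Every branch closes (one shown): valid in T, hence also in S4, S5 (every theorem of T is a theorem of S4 and S5).
K-tableau for the negation ~<>[](q | ~q):
1. ~<>[](q | ~q), 0
Complete open branch: countermodel on a K-frame, so not valid in K.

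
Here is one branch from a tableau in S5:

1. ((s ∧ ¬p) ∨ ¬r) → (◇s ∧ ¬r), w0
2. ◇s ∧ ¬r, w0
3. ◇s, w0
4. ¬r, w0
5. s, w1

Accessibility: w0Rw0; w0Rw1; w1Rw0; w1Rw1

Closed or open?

Not closed

There is no literal clash: for every atom and world, at most one sign appears.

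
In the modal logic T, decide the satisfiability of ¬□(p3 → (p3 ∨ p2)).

Unsatisfiable (every branch closes)

1. ¬□(p3 → (p3 ∨ p2)), u
2. ¬(p3 → (p3 ∨ p2)), v
3. p3, v
4. ¬(p3 ∨ p2), v
5. ¬p3, v
6. ¬p2, v
Accessibility: uRu, uRv, vRv
Branch closes: p3 and ¬p3 both at v.
All branches of the tableau close; one closing branch shown above.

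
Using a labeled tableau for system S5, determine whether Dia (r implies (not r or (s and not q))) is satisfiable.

Satisfiable

1. Dia (r implies (not r or (s and not q))), 0
2. r implies (not r or (s and not q)), 1   [Dia-rule on 1: fresh world 1, 0R1]
3. not r or (s and not q), 1   [implies-rule on 2 (branches; this branch)]
4. s and not q, 1   [or-rule on 3 (branches; this branch)]
5. s, 1   [and-rule on 4]
6. not q, 1   [and-rule on 4]
Accessibility: 0R0, 0R1, 1R0, 1R1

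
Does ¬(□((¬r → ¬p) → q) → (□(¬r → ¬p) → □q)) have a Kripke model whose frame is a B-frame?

Unsatisfiable

1. ¬(□((¬r → ¬p) → q) → (□(¬r → ¬p) → □q)), 0
2. □((¬r → ¬p) → q), 0
3. ¬(□(¬r → ¬p) → □q), 0
4. □(¬r → ¬p), 0
5. ¬□q, 0
6. (¬r → ¬p) → q, 0
7. ¬r → ¬p, 0
8. q, 0
9. ¬p, 0
10. ¬q, 1
11. (¬r → ¬p) → q, 1
12. ¬r → ¬p, 1
13. ¬(¬r → ¬p), 1
14. ¬r, 1
15. p, 1
16. ¬p, 1
Accessibility: 0R0, 0R1, 1R0, 1R1
Branch closes: p and ¬p both at 1.
Every branch closes; the branch above is one of them.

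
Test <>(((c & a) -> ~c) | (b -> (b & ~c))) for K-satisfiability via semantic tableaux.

1. <>(((c & a) -> ~c) | (b -> (b & ~c))), 0
2. ((c & a) -> ~c) | (b -> (b & ~c)), 1   [<>-rule on 1: fresh world 1, 0R1]
3. b -> (b & ~c), 1   [|-rule on 2 (branches; this branch)]
4. b & ~c, 1   [->-rule on 3 (branches; this branch)]
5. b, 1   [&-rule on 4]
6. ~c, 1   [&-rule on 4]
Accessibility: 0R1

Satisfiable (open branch found)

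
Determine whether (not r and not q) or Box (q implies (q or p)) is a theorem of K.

Tableau for the negation not ((not r and not q) or Box (q implies (q or p))):
1. not ((not r and not q) or Box (q implies (q or p))), w0
2. not (not r and not q), w0   [neg-or-rule on 1]
3. not Box (q implies (q or p)), w0   [neg-or-rule on 1]
4. q, w0   [neg-and-rule on 2 (branches; this branch)]
5. not (q implies (q or p)), w1   [neg-Box-rule on 3: fresh world w1, w0Rw1]
6. q, w1   [neg-implies-rule on 5]
7. not (q or p), w1   [neg-implies-rule on 5]
8. not q, w1   [neg-or-rule on 7]
9. not p, w1   [neg-or-rule on 7]
Accessibility: w0Rw1
Branch closes: q and not q both at w1.
All branches of the negation close; one closing branch shown above.

Valid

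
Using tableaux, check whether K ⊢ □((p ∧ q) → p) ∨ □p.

Tableau for the negation ¬(□((p ∧ q) → p) ∨ □p):
1. ¬(□((p ∧ q) → p) ∨ □p), w0
2. ¬□((p ∧ q) → p), w0
3. ¬□p, w0
4. ¬((p ∧ q) → p), w1
5. p ∧ q, w1
6. ¬p, w1
7. p, w1
8. q, w1
Accessibility: w0Rw1
Branch closes: p and ¬p both at w1.
All branches of the negation close; one closing branch shown above.

Yes, valid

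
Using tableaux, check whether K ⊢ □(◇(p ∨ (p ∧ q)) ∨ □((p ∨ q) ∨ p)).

Tableau for the negation ¬□(◇(p ∨ (p ∧ q)) ∨ □((p ∨ q) ∨ p)):
1. ¬□(◇(p ∨ (p ∧ q)) ∨ □((p ∨ q) ∨ p)), u
2. ¬(◇(p ∨ (p ∧ q)) ∨ □((p ∨ q) ∨ p)), v
3. ¬◇(p ∨ (p ∧ q)), v
4. ¬□((p ∨ q) ∨ p), v
5. ¬((p ∨ q) ∨ p), w
6. ¬(p ∨ q), w
7. ¬p, w
8. ¬q, w
9. ¬(p ∨ (p ∧ q)), w
10. ¬(p ∧ q), w
Accessibility: uRv, vRw
The negation has an open branch (countermodel exists).

Not valid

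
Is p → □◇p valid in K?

Invalid (countermodel exists)

Tableau for the negation ¬(p → □◇p):
1. ¬(p → □◇p), w0
2. p, w0
3. ¬□◇p, w0
4. ¬◇p, w1
Accessibility: w0Rw1
The negation has an open branch (countermodel exists).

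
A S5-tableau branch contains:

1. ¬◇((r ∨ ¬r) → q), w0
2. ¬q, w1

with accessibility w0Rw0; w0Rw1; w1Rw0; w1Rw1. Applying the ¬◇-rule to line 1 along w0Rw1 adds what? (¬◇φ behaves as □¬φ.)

¬◇φ behaves as □¬φ: propagate the negated body to each accessible world.

¬((r ∨ ¬r) → q), w1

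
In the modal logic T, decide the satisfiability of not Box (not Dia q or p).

Satisfiable

1. not Box (not Dia q or p), 0
2. not (not Dia q or p), 1   [neg-Box-rule on 1: fresh world 1, 0R1]
3. Dia q, 1   [neg-or-rule on 2]
4. not p, 1   [neg-or-rule on 2]
5. q, 2   [Dia-rule on 3: fresh world 2, 1R2]
Accessibility: 0R0, 0R1, 1R1, 1R2, 2R2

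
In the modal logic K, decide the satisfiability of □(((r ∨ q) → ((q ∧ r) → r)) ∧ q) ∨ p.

Yes, satisfiable

1. □(((r ∨ q) → ((q ∧ r) → r)) ∧ q) ∨ p, u
2. p, u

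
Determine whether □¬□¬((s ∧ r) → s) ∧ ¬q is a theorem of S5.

Not valid

Tableau for the negation ¬(□¬□¬((s ∧ r) → s) ∧ ¬q):
1. ¬(□¬□¬((s ∧ r) → s) ∧ ¬q), 0
2. q, 0
Accessibility: 0R0
The negation has an open branch (countermodel exists).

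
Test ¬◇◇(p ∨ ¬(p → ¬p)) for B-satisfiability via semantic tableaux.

1. ¬◇◇(p ∨ ¬(p → ¬p)), 0
2. ¬◇(p ∨ ¬(p → ¬p)), 0
3. ¬(p ∨ ¬(p → ¬p)), 0
4. ¬p, 0
5. p → ¬p, 0
Accessibility: 0R0

Satisfiable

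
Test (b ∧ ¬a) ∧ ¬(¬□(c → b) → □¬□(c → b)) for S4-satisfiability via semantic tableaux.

Yes, satisfiable

1. (b ∧ ¬a) ∧ ¬(¬□(c → b) → □¬□(c → b)), 0
2. b ∧ ¬a, 0
3. ¬(¬□(c → b) → □¬□(c → b)), 0
4. b, 0
5. ¬a, 0
6. ¬□(c → b), 0
7. ¬□¬□(c → b), 0
8. ¬(c → b), 1
9. c, 1
10. ¬b, 1
11. □(c → b), 2
12. c → b, 2
13. b, 2
Accessibility: 0R0, 0R1, 0R2, 1R1, 2R2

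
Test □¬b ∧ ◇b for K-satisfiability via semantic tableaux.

No, unsatisfiable

1. □¬b ∧ ◇b, u
2. □¬b, u
3. ◇b, u
4. b, v
5. ¬b, v
Accessibility: uRv
Branch closes: b and ¬b both at v.
(One branch shown.) All branches close.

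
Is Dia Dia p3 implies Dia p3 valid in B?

Tableau for the negation not (Dia Dia p3 implies Dia p3):
1. not (Dia Dia p3 implies Dia p3), w0
2. Dia Dia p3, w0
3. not Dia p3, w0
4. not p3, w0
5. Dia p3, w1
6. not p3, w1
7. p3, w2
Accessibility: w0Rw0, w0Rw1, w1Rw0, w1Rw1, w1Rw2, w2Rw1, w2Rw2
The negation has an open branch (countermodel exists).

No, not valid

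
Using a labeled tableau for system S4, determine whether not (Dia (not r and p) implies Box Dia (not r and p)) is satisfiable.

1. not (Dia (not r and p) implies Box Dia (not r and p)), 0
2. Dia (not r and p), 0   [neg-implies-rule on 1]
3. not Box Dia (not r and p), 0   [neg-implies-rule on 1]
4. not r and p, 1   [Dia-rule on 2: fresh world 1, 0R1]
5. not r, 1   [and-rule on 4]
6. p, 1   [and-rule on 4]
7. not Dia (not r and p), 2   [neg-Box-rule on 3: fresh world 2, 0R2]
8. not (not r and p), 2   [neg-Dia-rule on 7 via 2R2]
9. not p, 2   [neg-and-rule on 8 (branches; this branch)]
Accessibility: 0R0, 0R1, 0R2, 1R1, 2R2

Satisfiable (open branch found)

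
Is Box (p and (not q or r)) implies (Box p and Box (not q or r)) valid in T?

Valid in T

Tableau for the negation not (Box (p and (not q or r)) implies (Box p and Box (not q or r))):
1. not (Box (p and (not q or r)) implies (Box p and Box (not q or r))), u
2. Box (p and (not q or r)), u   [neg-implies-rule on 1]
3. not (Box p and Box (not q or r)), u   [neg-implies-rule on 1]
4. p and (not q or r), u   [Box-rule on 2 via uRu]
5. p, u   [and-rule on 4]
6. not q or r, u   [and-rule on 4]
7. not Box (not q or r), u   [neg-and-rule on 3 (branches; this branch)]
8. r, u   [or-rule on 6 (branches; this branch)]
9. not (not q or r), v   [neg-Box-rule on 7: fresh world v, uRv]
10. q, v   [neg-or-rule on 9]
11. not r, v   [neg-or-rule on 9]
12. p and (not q or r), v   [Box-rule on 2 via uRv]
13. p, v   [and-rule on 12]
14. not q or r, v   [and-rule on 12]
15. r, v   [or-rule on 14 (branches; this branch)]
Accessibility: uRu, uRv, vRv
Branch closes: r and not r both at v.
All branches of the negation close; one closing branch shown above.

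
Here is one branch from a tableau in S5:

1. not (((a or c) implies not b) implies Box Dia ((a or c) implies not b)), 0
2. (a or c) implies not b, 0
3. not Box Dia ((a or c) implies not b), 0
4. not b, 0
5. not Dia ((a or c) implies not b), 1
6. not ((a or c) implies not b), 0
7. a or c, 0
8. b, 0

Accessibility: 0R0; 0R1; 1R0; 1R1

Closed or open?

Both b and not b appear at 0.

Yes, closed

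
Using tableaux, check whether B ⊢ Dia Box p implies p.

Yes, valid

Tableau for the negation not (Dia Box p implies p):
1. not (Dia Box p implies p), 0
2. Dia Box p, 0   [neg-implies-rule on 1]
3. not p, 0   [neg-implies-rule on 1]
4. Box p, 1   [Dia-rule on 2: fresh world 1, 0R1]
5. p, 0   [Box-rule on 4 via 1R0]
Accessibility: 0R0, 0R1, 1R0, 1R1
Branch closes: p and not p both at 0.
Every branch of the negation's tableau closes; the branch above is one of them.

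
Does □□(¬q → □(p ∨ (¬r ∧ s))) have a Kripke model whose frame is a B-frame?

1. □□(¬q → □(p ∨ (¬r ∧ s))), 0
2. □(¬q → □(p ∨ (¬r ∧ s))), 0   [□-rule on 1 via 0R0]
3. ¬q → □(p ∨ (¬r ∧ s)), 0   [□-rule on 2 via 0R0]
4. □(p ∨ (¬r ∧ s)), 0   [→-rule on 3 (branches; this branch)]
5. p ∨ (¬r ∧ s), 0   [□-rule on 4 via 0R0]
6. ¬r ∧ s, 0   [∨-rule on 5 (branches; this branch)]
7. ¬r, 0   [∧-rule on 6]
8. s, 0   [∧-rule on 6]
Accessibility: 0R0

Satisfiable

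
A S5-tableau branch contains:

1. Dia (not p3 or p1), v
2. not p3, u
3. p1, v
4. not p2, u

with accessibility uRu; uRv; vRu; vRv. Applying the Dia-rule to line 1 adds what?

a fresh world w with vRw, and not p3 or p1 at w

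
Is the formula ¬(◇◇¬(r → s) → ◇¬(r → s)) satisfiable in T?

1. ¬(◇◇¬(r → s) → ◇¬(r → s)), w0
2. ◇◇¬(r → s), w0
3. ¬◇¬(r → s), w0
4. r → s, w0
5. s, w0
6. ◇¬(r → s), w1
7. r → s, w1
8. s, w1
9. ¬(r → s), w2
10. r, w2
11. ¬s, w2
Accessibility: w0Rw0, w0Rw1, w1Rw1, w1Rw2, w2Rw2

Satisfiable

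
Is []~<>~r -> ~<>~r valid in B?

Valid in B

Tableau for the negation ~([]~<>~r -> ~<>~r):
1. ~([]~<>~r -> ~<>~r), u
2. []~<>~r, u
3. <>~r, u
4. ~<>~r, u
5. r, u
6. ~r, v
7. ~<>~r, v
8. r, v
Accessibility: uRu, uRv, vRu, vRv
Branch closes: r and ~r both at v.
Every branch of the negation's tableau closes; the branch above is one of them.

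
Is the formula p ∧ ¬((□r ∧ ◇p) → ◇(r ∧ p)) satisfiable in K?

Unsatisfiable

1. p ∧ ¬((□r ∧ ◇p) → ◇(r ∧ p)), w0
2. p, w0
3. ¬((□r ∧ ◇p) → ◇(r ∧ p)), w0
4. □r ∧ ◇p, w0
5. ¬◇(r ∧ p), w0
6. □r, w0
7. ◇p, w0
8. p, w1
9. ¬(r ∧ p), w1
10. r, w1
11. ¬p, w1
Accessibility: w0Rw1
Branch closes: p and ¬p both at w1.
(One branch shown.) All branches close.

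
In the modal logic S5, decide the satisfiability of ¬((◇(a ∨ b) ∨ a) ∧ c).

1. ¬((◇(a ∨ b) ∨ a) ∧ c), u
2. ¬c, u
Accessibility: uRu

Yes, satisfiable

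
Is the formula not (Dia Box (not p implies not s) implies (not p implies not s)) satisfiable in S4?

1. not (Dia Box (not p implies not s) implies (not p implies not s)), w0
2. Dia Box (not p implies not s), w0
3. not (not p implies not s), w0
4. not p, w0
5. s, w0
6. Box (not p implies not s), w1
7. not p implies not s, w1
8. not s, w1
Accessibility: w0Rw0, w0Rw1, w1Rw1

Satisfiable (open branch found)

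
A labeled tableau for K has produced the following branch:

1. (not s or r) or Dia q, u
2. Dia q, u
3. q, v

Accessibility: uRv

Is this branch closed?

No, open

No world carries both an atom and its negation.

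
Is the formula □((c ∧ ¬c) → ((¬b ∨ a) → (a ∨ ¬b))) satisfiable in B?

Satisfiable (open branch found)

1. □((c ∧ ¬c) → ((¬b ∨ a) → (a ∨ ¬b))), 0
2. (c ∧ ¬c) → ((¬b ∨ a) → (a ∨ ¬b)), 0
3. (¬b ∨ a) → (a ∨ ¬b), 0
4. a ∨ ¬b, 0
5. ¬b, 0
Accessibility: 0R0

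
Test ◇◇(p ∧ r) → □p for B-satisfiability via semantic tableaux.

Satisfiable

1. ◇◇(p ∧ r) → □p, u
2. □p, u
3. p, u
Accessibility: uRu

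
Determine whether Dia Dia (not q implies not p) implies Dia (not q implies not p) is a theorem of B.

Tableau for the negation not (Dia Dia (not q implies not p) implies Dia (not q implies not p)):
1. not (Dia Dia (not q implies not p) implies Dia (not q implies not p)), u
2. Dia Dia (not q implies not p), u
3. not Dia (not q implies not p), u
4. not (not q implies not p), u
5. not q, u
6. p, u
7. Dia (not q implies not p), v
8. not (not q implies not p), v
9. not q, v
10. p, v
11. not q implies not p, w
12. not p, w
Accessibility: uRu, uRv, vRu, vRv, vRw, wRv, wRw
The negation has an open branch (countermodel exists).

No, not valid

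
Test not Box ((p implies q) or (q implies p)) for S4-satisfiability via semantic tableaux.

1. not Box ((p implies q) or (q implies p)), w0
2. not ((p implies q) or (q implies p)), w1   [neg-Box-rule on 1: fresh world w1, w0Rw1]
3. not (p implies q), w1   [neg-or-rule on 2]
4. not (q implies p), w1   [neg-or-rule on 2]
5. p, w1   [neg-implies-rule on 3]
6. not q, w1   [neg-implies-rule on 3]
7. q, w1   [neg-implies-rule on 4]
8. not p, w1   [neg-implies-rule on 4]
Accessibility: w0Rw0, w0Rw1, w1Rw1
Branch closes: q and not q both at w1.
All branches of the tableau close; one closing branch shown above.

No, unsatisfiable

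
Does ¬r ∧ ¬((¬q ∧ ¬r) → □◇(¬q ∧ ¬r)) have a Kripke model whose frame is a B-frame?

1. ¬r ∧ ¬((¬q ∧ ¬r) → □◇(¬q ∧ ¬r)), w0
2. ¬r, w0   [∧-rule on 1]
3. ¬((¬q ∧ ¬r) → □◇(¬q ∧ ¬r)), w0   [∧-rule on 1]
4. ¬q ∧ ¬r, w0   [¬→-rule on 3]
5. ¬□◇(¬q ∧ ¬r), w0   [¬→-rule on 3]
6. ¬q, w0   [∧-rule on 4]
7. ¬◇(¬q ∧ ¬r), w1   [¬□-rule on 5: fresh world w1, w0Rw1]
8. ¬(¬q ∧ ¬r), w0   [¬◇-rule on 7 via w1Rw0]
9. ¬(¬q ∧ ¬r), w1   [¬◇-rule on 7 via w1Rw1]
10. r, w0   [¬∧-rule on 8 (branches; this branch)]
Accessibility: w0Rw0, w0Rw1, w1Rw0, w1Rw1
Branch closes: r and ¬r both at w0.
Every branch closes; the branch above is one of them.

Unsatisfiable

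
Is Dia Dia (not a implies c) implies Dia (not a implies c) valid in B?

Invalid (countermodel exists)

Tableau for the negation not (Dia Dia (not a implies c) implies Dia (not a implies c)):
1. not (Dia Dia (not a implies c) implies Dia (not a implies c)), w0
2. Dia Dia (not a implies c), w0
3. not Dia (not a implies c), w0
4. not (not a implies c), w0
5. not a, w0
6. not c, w0
7. Dia (not a implies c), w1
8. not (not a implies c), w1
9. not a, w1
10. not c, w1
11. not a implies c, w2
12. c, w2
Accessibility: w0Rw0, w0Rw1, w1Rw0, w1Rw1, w1Rw2, w2Rw1, w2Rw2
The negation has an open branch (countermodel exists).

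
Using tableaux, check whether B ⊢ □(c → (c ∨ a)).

Yes, valid

Tableau for the negation ¬□(c → (c ∨ a)):
1. ¬□(c → (c ∨ a)), 0
2. ¬(c → (c ∨ a)), 1
3. c, 1
4. ¬(c ∨ a), 1
5. ¬c, 1
6. ¬a, 1
Accessibility: 0R0, 0R1, 1R0, 1R1
Branch closes: c and ¬c both at 1.
All branches of the negation close; one closing branch shown above.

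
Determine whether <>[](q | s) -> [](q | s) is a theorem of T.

Tableau for the negation ~(<>[](q | s) -> [](q | s)):
1. ~(<>[](q | s) -> [](q | s)), u
2. <>[](q | s), u   [~->-rule on 1]
3. ~[](q | s), u   [~->-rule on 1]
4. [](q | s), v   [<>-rule on 2: fresh world v, uRv]
5. q | s, v   [[]-rule on 4 via vRv]
6. s, v   [|-rule on 5 (branches; this branch)]
7. ~(q | s), w   [~[]-rule on 3: fresh world w, uRw]
8. ~q, w   [~|-rule on 7]
9. ~s, w   [~|-rule on 7]
Accessibility: uRu, uRv, uRw, vRv, wRw
The negation has an open branch (countermodel exists).

No, not valid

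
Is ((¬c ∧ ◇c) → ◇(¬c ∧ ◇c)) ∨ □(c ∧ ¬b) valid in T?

Tableau for the negation ¬(((¬c ∧ ◇c) → ◇(¬c ∧ ◇c)) ∨ □(c ∧ ¬b)):
1. ¬(((¬c ∧ ◇c) → ◇(¬c ∧ ◇c)) ∨ □(c ∧ ¬b)), w0
2. ¬((¬c ∧ ◇c) → ◇(¬c ∧ ◇c)), w0
3. ¬□(c ∧ ¬b), w0
4. ¬c ∧ ◇c, w0
5. ¬◇(¬c ∧ ◇c), w0
6. ¬c, w0
7. ◇c, w0
8. ¬(¬c ∧ ◇c), w0
9. ¬◇c, w0
10. ¬(c ∧ ¬b), w1
11. ¬(¬c ∧ ◇c), w1
12. ¬c, w1
13. b, w1
14. ¬◇c, w1
15. c, w2
16. ¬(¬c ∧ ◇c), w2
17. ¬c, w2
Accessibility: w0Rw0, w0Rw1, w0Rw2, w1Rw1, w2Rw2
Branch closes: c and ¬c both at w2.
Every branch of the negation's tableau closes; the branch above is one of them.

Valid in T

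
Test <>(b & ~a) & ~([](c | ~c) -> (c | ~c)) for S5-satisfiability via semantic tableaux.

No, unsatisfiable

1. <>(b & ~a) & ~([](c | ~c) -> (c | ~c)), w0
2. <>(b & ~a), w0
3. ~([](c | ~c) -> (c | ~c)), w0
4. [](c | ~c), w0
5. ~(c | ~c), w0
6. ~c, w0
7. c, w0
Accessibility: w0Rw0
Branch closes: c and ~c both at w0.
(One branch shown.) All branches close.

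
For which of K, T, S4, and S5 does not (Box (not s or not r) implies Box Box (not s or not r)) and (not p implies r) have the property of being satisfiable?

S4-tableau for the formula:
1. not (Box (not s or not r) implies Box Box (not s or not r)) and (not p implies r), 0
2. not (Box (not s or not r) implies Box Box (not s or not r)), 0   [and-rule on 1]
3. not p implies r, 0   [and-rule on 1]
4. Box (not s or not r), 0   [neg-implies-rule on 2]
5. not Box Box (not s or not r), 0   [neg-implies-rule on 2]
6. not s or not r, 0   [Box-rule on 4 via 0R0]
7. r, 0   [implies-rule on 3 (branches; this branch)]
8. not s, 0   [or-rule on 6 (branches; this branch)]
9. not Box (not s or not r), 1   [neg-Box-rule on 5: fresh world 1, 0R1]
10. not s or not r, 1   [Box-rule on 4 via 0R1]
11. not r, 1   [or-rule on 10 (branches; this branch)]
12. not (not s or not r), 2   [neg-Box-rule on 9: fresh world 2, 1R2]
13. s, 2   [neg-or-rule on 12]
14. r, 2   [neg-or-rule on 12]
15. not s or not r, 2   [Box-rule on 4 via 0R2]
16. not r, 2   [or-rule on 15 (branches; this branch)]
Accessibility: 0R0, 0R1, 0R2, 1R1, 1R2, 2R2
Branch closes: r and not r both at 2.
Every branch closes (one shown): unsatisfiable in S4, hence also in S5 (every S5-frame is an S4-frame).
T-tableau for the formula:
1. not (Box (not s or not r) implies Box Box (not s or not r)) and (not p implies r), 0
2. not (Box (not s or not r) implies Box Box (not s or not r)), 0   [and-rule on 1]
3. not p implies r, 0   [and-rule on 1]
4. Box (not s or not r), 0   [neg-implies-rule on 2]
5. not Box Box (not s or not r), 0   [neg-implies-rule on 2]
6. not s or not r, 0   [Box-rule on 4 via 0R0]
7. r, 0   [implies-rule on 3 (branches; this branch)]
8. not s, 0   [or-rule on 6 (branches; this branch)]
9. not Box (not s or not r), 1   [neg-Box-rule on 5: fresh world 1, 0R1]
10. not s or not r, 1   [Box-rule on 4 via 0R1]
11. not r, 1   [or-rule on 10 (branches; this branch)]
12. not (not s or not r), 2   [neg-Box-rule on 9: fresh world 2, 1R2]
13. s, 2   [neg-or-rule on 12]
14. r, 2   [neg-or-rule on 12]
Accessibility: 0R0, 0R1, 1R1, 1R2, 2R2
Complete open branch: satisfiable in T, hence also in K (this T-model is also a K-model).

K, T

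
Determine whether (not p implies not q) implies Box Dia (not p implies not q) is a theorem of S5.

Tableau for the negation not ((not p implies not q) implies Box Dia (not p implies not q)):
1. not ((not p implies not q) implies Box Dia (not p implies not q)), u
2. not p implies not q, u
3. not Box Dia (not p implies not q), u
4. not q, u
5. not Dia (not p implies not q), v
6. not (not p implies not q), u
7. not p, u
8. q, u
Accessibility: uRu, uRv, vRu, vRv
Branch closes: q and not q both at u.
Every branch of the negation's tableau closes; the branch above is one of them.

Yes, valid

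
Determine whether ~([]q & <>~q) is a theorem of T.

Tableau for the negation []q & <>~q:
1. []q & <>~q, w0
2. []q, w0   [&-rule on 1]
3. <>~q, w0   [&-rule on 1]
4. q, w0   [[]-rule on 2 via w0Rw0]
5. ~q, w1   [<>-rule on 3: fresh world w1, w0Rw1]
6. q, w1   [[]-rule on 2 via w0Rw1]
Accessibility: w0Rw0, w0Rw1, w1Rw1
Branch closes: q and ~q both at w1.
All branches of the negation close; one closing branch shown above.

Valid in T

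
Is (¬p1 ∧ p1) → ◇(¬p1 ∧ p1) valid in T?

Tableau for the negation ¬((¬p1 ∧ p1) → ◇(¬p1 ∧ p1)):
1. ¬((¬p1 ∧ p1) → ◇(¬p1 ∧ p1)), u
2. ¬p1 ∧ p1, u
3. ¬◇(¬p1 ∧ p1), u
4. ¬p1, u
5. p1, u
Accessibility: uRu
Branch closes: p1 and ¬p1 both at u.
All branches of the negation close; one closing branch shown above.

Valid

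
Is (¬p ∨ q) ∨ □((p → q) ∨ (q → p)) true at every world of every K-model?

Valid

Tableau for the negation ¬((¬p ∨ q) ∨ □((p → q) ∨ (q → p))):
1. ¬((¬p ∨ q) ∨ □((p → q) ∨ (q → p))), u
2. ¬(¬p ∨ q), u
3. ¬□((p → q) ∨ (q → p)), u
4. p, u
5. ¬q, u
6. ¬((p → q) ∨ (q → p)), v
7. ¬(p → q), v
8. ¬(q → p), v
9. p, v
10. ¬q, v
11. q, v
12. ¬p, v
Accessibility: uRv
Branch closes: q and ¬q both at v.
All branches of the negation close; one closing branch shown above.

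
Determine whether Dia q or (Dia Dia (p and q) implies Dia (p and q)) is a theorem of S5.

Yes, valid

Tableau for the negation not (Dia q or (Dia Dia (p and q) implies Dia (p and q))):
1. not (Dia q or (Dia Dia (p and q) implies Dia (p and q))), 0
2. not Dia q, 0   [neg-or-rule on 1]
3. not (Dia Dia (p and q) implies Dia (p and q)), 0   [neg-or-rule on 1]
4. Dia Dia (p and q), 0   [neg-implies-rule on 3]
5. not Dia (p and q), 0   [neg-implies-rule on 3]
6. not q, 0   [neg-Dia-rule on 2 via 0R0]
7. not (p and q), 0   [neg-Dia-rule on 5 via 0R0]
8. Dia (p and q), 1   [Dia-rule on 4: fresh world 1, 0R1]
9. not q, 1   [neg-Dia-rule on 2 via 0R1]
10. not (p and q), 1   [neg-Dia-rule on 5 via 0R1]
11. p and q, 2   [Dia-rule on 8: fresh world 2, 1R2]
12. p, 2   [and-rule on 11]
13. q, 2   [and-rule on 11]
14. not q, 2   [neg-Dia-rule on 2 via 0R2]
Accessibility: 0R0, 0R1, 0R2, 1R0, 1R1, 1R2, 2R0, 2R1, 2R2
Branch closes: q and not q both at 2.
Every branch of the negation's tableau closes; the branch above is one of them.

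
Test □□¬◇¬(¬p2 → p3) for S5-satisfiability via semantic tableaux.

1. □□¬◇¬(¬p2 → p3), w0
2. □¬◇¬(¬p2 → p3), w0
3. ¬◇¬(¬p2 → p3), w0
4. ¬p2 → p3, w0
5. p3, w0
Accessibility: w0Rw0

Satisfiable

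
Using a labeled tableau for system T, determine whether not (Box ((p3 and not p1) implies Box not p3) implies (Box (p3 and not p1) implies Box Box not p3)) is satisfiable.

Unsatisfiable

1. not (Box ((p3 and not p1) implies Box not p3) implies (Box (p3 and not p1) implies Box Box not p3)), u
2. Box ((p3 and not p1) implies Box not p3), u
3. not (Box (p3 and not p1) implies Box Box not p3), u
4. Box (p3 and not p1), u
5. not Box Box not p3, u
6. (p3 and not p1) implies Box not p3, u
7. p3 and not p1, u
8. p3, u
9. not p1, u
10. Box not p3, u
11. not p3, u
Accessibility: uRu
Branch closes: p3 and not p3 both at u.
All branches of the tableau close; one closing branch shown above.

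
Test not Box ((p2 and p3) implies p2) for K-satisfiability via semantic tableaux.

No, unsatisfiable

1. not Box ((p2 and p3) implies p2), w0
2. not ((p2 and p3) implies p2), w1
3. p2 and p3, w1
4. not p2, w1
5. p2, w1
6. p3, w1
Accessibility: w0Rw1
Branch closes: p2 and not p2 both at w1.
(One branch shown.) All branches close.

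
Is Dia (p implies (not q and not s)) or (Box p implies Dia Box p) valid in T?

Yes, valid

Tableau for the negation not (Dia (p implies (not q and not s)) or (Box p implies Dia Box p)):
1. not (Dia (p implies (not q and not s)) or (Box p implies Dia Box p)), w0
2. not Dia (p implies (not q and not s)), w0
3. not (Box p implies Dia Box p), w0
4. Box p, w0
5. not Dia Box p, w0
6. not (p implies (not q and not s)), w0
7. p, w0
8. not (not q and not s), w0
9. not Box p, w0
10. s, w0
11. not p, w1
12. not (p implies (not q and not s)), w1
13. p, w1
14. not (not q and not s), w1
Accessibility: w0Rw0, w0Rw1, w1Rw1
Branch closes: p and not p both at w1.
All branches of the negation close; one closing branch shown above.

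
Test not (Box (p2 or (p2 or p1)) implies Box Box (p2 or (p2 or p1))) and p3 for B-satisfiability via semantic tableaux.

Yes, satisfiable

1. not (Box (p2 or (p2 or p1)) implies Box Box (p2 or (p2 or p1))) and p3, u
2. not (Box (p2 or (p2 or p1)) implies Box Box (p2 or (p2 or p1))), u
3. p3, u
4. Box (p2 or (p2 or p1)), u
5. not Box Box (p2 or (p2 or p1)), u
6. p2 or (p2 or p1), u
7. p2 or p1, u
8. p1, u
9. not Box (p2 or (p2 or p1)), v
10. p2 or (p2 or p1), v
11. p2 or p1, v
12. p1, v
13. not (p2 or (p2 or p1)), w
14. not p2, w
15. not (p2 or p1), w
16. not p1, w
Accessibility: uRu, uRv, vRu, vRv, vRw, wRv, wRw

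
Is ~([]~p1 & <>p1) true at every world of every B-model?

Valid in B

Tableau for the negation []~p1 & <>p1:
1. []~p1 & <>p1, u
2. []~p1, u
3. <>p1, u
4. ~p1, u
5. p1, v
6. ~p1, v
Accessibility: uRu, uRv, vRu, vRv
Branch closes: p1 and ~p1 both at v.
All branches of the negation close; one closing branch shown above.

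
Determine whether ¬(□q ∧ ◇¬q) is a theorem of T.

Tableau for the negation □q ∧ ◇¬q:
1. □q ∧ ◇¬q, w0
2. □q, w0
3. ◇¬q, w0
4. q, w0
5. ¬q, w1
6. q, w1
Accessibility: w0Rw0, w0Rw1, w1Rw1
Branch closes: q and ¬q both at w1.
Every branch of the negation's tableau closes; the branch above is one of them.

Valid in T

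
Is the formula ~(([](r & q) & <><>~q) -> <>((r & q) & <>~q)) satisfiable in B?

No, unsatisfiable

1. ~(([](r & q) & <><>~q) -> <>((r & q) & <>~q)), 0
2. [](r & q) & <><>~q, 0
3. ~<>((r & q) & <>~q), 0
4. [](r & q), 0
5. <><>~q, 0
6. ~((r & q) & <>~q), 0
7. r & q, 0
8. r, 0
9. q, 0
10. ~<>~q, 0
11. <>~q, 1
12. ~((r & q) & <>~q), 1
13. r & q, 1
14. r, 1
15. q, 1
16. ~<>~q, 1
17. ~q, 2
18. q, 2
Accessibility: 0R0, 0R1, 1R0, 1R1, 1R2, 2R1, 2R2
Branch closes: q and ~q both at 2.
Every branch closes; the branch above is one of them.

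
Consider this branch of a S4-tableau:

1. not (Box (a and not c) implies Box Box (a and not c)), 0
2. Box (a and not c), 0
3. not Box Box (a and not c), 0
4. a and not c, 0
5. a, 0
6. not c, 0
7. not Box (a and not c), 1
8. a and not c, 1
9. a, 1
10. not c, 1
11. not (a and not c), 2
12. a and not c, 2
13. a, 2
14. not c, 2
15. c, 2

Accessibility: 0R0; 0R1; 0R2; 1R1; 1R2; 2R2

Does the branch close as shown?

Both c and not c appear at 2.

Yes, closed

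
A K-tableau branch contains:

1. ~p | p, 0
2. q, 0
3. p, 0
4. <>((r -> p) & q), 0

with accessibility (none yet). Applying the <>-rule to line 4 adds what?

a fresh world 1 with 0R1, and (r -> p) & q at 1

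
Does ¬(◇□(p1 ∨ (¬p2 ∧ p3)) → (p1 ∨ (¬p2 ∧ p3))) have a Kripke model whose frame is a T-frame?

Satisfiable (open branch found)

1. ¬(◇□(p1 ∨ (¬p2 ∧ p3)) → (p1 ∨ (¬p2 ∧ p3))), u
2. ◇□(p1 ∨ (¬p2 ∧ p3)), u
3. ¬(p1 ∨ (¬p2 ∧ p3)), u
4. ¬p1, u
5. ¬(¬p2 ∧ p3), u
6. ¬p3, u
7. □(p1 ∨ (¬p2 ∧ p3)), v
8. p1 ∨ (¬p2 ∧ p3), v
9. ¬p2 ∧ p3, v
10. ¬p2, v
11. p3, v
Accessibility: uRu, uRv, vRv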